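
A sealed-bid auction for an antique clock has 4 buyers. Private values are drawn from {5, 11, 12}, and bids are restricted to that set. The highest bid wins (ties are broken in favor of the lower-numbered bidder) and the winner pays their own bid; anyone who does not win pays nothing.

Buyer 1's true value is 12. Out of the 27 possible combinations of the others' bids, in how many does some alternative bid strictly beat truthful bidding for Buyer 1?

8

Others bid (5, 5, 5): truth gives 0; bid 5 gives 7 > 0. Violating.
Others bid (5, 5, 11): truth gives 0; bid 11 gives 1 > 0. Violating.
Others bid (5, 11, 5): truth gives 0; bid 11 gives 1 > 0. Violating.
Others bid (5, 11, 11): truth gives 0; bid 11 gives 1 > 0. Violating.
Others bid (5, 5, 12): truth gives 0; no alternative beats it.
Others bid (5, 11, 12): truth gives 0; no alternative beats it.
(Checking all 27 profiles: 8 have a profitable deviation, 19 do not.)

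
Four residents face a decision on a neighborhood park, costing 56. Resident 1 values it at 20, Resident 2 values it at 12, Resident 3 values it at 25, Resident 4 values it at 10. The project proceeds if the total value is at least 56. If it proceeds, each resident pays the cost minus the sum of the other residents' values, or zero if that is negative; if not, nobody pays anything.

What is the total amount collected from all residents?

Total value 67 ≥ cost 56, so it is built.
Resident 1: others sum to 47; max(0, 56 - 47) = 9.
Resident 2: others sum to 55; max(0, 56 - 55) = 1.
Resident 3: others sum to 42; max(0, 56 - 42) = 14.
Resident 4: others sum to 57; max(0, 56 - 57) = 0.
Total collected = 9 + 1 + 14 + 0 = 24.

24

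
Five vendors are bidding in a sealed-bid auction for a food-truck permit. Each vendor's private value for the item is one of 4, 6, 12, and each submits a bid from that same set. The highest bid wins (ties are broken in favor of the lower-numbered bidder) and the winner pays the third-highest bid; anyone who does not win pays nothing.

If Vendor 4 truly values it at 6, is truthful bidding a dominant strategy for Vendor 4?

Consider the case where Vendor 1 bids 4, Vendor 2 bids 4, Vendor 3 bids 4 and Vendor 5 bids 12.
Truthful bid 6: loses, pays 0, utility 0.
Bid 12 instead: wins, pays 4, utility 6 - 4 = 2.
Since 2 > 0, bidding 12 is strictly better here, so truthful bidding is not dominant.

No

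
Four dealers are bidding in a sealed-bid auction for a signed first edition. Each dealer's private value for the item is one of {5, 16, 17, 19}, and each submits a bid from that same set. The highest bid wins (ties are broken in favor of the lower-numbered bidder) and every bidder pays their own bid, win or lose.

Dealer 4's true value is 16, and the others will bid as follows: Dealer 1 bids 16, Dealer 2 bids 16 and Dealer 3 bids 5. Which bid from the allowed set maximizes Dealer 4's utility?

17

Bid 5: loses but pays 5, utility -5.
Bid 16: loses but pays 16, utility -16.
Bid 17: wins, pays 17, utility 16 - 17 = -1.
Bid 19: wins, pays 19, utility 16 - 19 = -3.
The best choice is 17 with utility -1.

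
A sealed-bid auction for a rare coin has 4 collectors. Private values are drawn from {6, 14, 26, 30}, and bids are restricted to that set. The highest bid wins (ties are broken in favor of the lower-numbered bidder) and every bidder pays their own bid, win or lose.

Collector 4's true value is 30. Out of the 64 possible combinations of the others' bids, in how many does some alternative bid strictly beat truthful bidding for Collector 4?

Others bid (6, 6, 6): truth gives 0; bid 14 gives 16 > 0. Violating.
Others bid (6, 6, 14): truth gives 0; bid 26 gives 4 > 0. Violating.
Others bid (6, 6, 30): truth gives -30; bid 6 gives -6 > -30. Violating.
Others bid (6, 14, 6): truth gives 0; bid 26 gives 4 > 0. Violating.
Others bid (6, 6, 26): truth gives 0; no alternative beats it.
Others bid (6, 14, 26): truth gives 0; no alternative beats it.
(Checking all 64 profiles: 45 have a profitable deviation, 19 do not.)

45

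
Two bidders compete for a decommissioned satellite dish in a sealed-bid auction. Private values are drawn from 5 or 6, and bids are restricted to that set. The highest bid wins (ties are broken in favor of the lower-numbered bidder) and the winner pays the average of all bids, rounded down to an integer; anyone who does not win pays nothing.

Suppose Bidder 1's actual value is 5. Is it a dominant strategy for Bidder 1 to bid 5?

Yes

Check each profile of the others' bids and compare truth against every alternative bid.
Others bid (6): truth gives 0, best alternative gives -1.
Others bid (5): truth gives 0, best alternative gives 0.
In every case the truthful bid is at least as good as any alternative, so it is a dominant strategy.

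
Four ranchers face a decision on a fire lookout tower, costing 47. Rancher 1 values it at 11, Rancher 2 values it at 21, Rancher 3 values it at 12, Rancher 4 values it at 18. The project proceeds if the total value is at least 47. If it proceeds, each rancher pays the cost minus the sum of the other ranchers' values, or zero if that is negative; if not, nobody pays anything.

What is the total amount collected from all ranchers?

9

Total value 62 ≥ cost 47, so it is built.
Rancher 1: others sum to 51; max(0, 47 - 51) = 0.
Rancher 2: others sum to 41; max(0, 47 - 41) = 6.
Rancher 3: others sum to 50; max(0, 47 - 50) = 0.
Rancher 4: others sum to 44; max(0, 47 - 44) = 3.
Total collected = 0 + 6 + 0 + 3 = 9.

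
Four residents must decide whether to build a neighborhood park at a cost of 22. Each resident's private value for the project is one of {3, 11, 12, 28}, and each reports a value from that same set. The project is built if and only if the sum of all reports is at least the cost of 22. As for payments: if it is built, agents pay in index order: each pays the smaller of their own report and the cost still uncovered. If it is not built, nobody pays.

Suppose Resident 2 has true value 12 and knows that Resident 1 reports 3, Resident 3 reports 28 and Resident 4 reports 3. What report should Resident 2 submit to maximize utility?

3

Report 3: project built, pays 3, utility 12 - 3 = 9.
Report 11: project built, pays 11, utility 12 - 11 = 1.
Report 12: project built, pays 12, utility 12 - 12 = 0.
Report 28: project built, pays 19, utility 12 - 19 = -7.
The best choice is 3 with utility 9.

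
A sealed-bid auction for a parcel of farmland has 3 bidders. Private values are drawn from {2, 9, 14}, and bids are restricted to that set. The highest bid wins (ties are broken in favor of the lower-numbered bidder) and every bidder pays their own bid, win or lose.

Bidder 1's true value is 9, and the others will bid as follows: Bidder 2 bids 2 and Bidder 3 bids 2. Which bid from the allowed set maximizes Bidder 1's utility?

Bid 2: wins, pays 2, utility 9 - 2 = 7.
Bid 9: wins, pays 9, utility 9 - 9 = 0.
Bid 14: wins, pays 14, utility 9 - 14 = -5.
The best choice is 2 with utility 7.

2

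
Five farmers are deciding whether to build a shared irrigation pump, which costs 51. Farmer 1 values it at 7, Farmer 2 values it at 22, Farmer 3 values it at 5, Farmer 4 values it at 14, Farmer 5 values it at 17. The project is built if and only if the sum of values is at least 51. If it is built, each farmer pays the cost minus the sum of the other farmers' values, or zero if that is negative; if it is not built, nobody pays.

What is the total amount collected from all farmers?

11

Total value 65 ≥ cost 51, so it is built.
Farmer 1: others sum to 58; max(0, 51 - 58) = 0.
Farmer 2: others sum to 43; max(0, 51 - 43) = 8.
Farmer 3: others sum to 60; max(0, 51 - 60) = 0.
Farmer 4: others sum to 51; max(0, 51 - 51) = 0.
Farmer 5: others sum to 48; max(0, 51 - 48) = 3.
Total collected = 0 + 8 + 0 + 0 + 3 = 11.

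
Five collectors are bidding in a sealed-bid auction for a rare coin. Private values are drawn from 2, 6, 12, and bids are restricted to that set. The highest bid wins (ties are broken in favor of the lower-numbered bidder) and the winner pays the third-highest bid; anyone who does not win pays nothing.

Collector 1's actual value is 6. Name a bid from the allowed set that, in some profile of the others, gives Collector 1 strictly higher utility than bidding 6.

Suppose Collector 2 bids 2, Collector 3 bids 2, Collector 4 bids 2 and Collector 5 bids 12.
Bid 6: loses, pays 0, utility 0.
Bid 12: wins, pays 2, utility 6 - 2 = 4.
So bidding 12 beats truth here (4 > 0).

12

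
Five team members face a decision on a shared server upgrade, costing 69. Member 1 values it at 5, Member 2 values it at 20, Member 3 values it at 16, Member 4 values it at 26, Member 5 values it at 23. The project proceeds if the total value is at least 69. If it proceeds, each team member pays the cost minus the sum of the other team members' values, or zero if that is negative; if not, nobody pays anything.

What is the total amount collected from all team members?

Total value 90 ≥ cost 69, so it is built.
Member 1: others sum to 85; max(0, 69 - 85) = 0.
Member 2: others sum to 70; max(0, 69 - 70) = 0.
Member 3: others sum to 74; max(0, 69 - 74) = 0.
Member 4: others sum to 64; max(0, 69 - 64) = 5.
Member 5: others sum to 67; max(0, 69 - 67) = 2.
Total collected = 0 + 0 + 0 + 5 + 2 = 7.

7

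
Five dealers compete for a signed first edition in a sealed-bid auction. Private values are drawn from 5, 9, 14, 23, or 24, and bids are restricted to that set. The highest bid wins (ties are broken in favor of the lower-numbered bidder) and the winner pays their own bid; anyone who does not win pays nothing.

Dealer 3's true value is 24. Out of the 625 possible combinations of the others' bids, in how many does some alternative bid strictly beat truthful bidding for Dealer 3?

144

Others bid (5, 5, 5, 5): truth gives 0; bid 9 gives 15 > 0. Violating.
Others bid (5, 5, 5, 9): truth gives 0; bid 9 gives 15 > 0. Violating.
Others bid (5, 5, 5, 14): truth gives 0; bid 14 gives 10 > 0. Violating.
Others bid (5, 5, 5, 23): truth gives 0; bid 23 gives 1 > 0. Violating.
Others bid (5, 5, 5, 24): truth gives 0; no alternative beats it.
Others bid (5, 5, 9, 24): truth gives 0; no alternative beats it.
(Checking all 625 profiles: 144 have a profitable deviation, 481 do not.)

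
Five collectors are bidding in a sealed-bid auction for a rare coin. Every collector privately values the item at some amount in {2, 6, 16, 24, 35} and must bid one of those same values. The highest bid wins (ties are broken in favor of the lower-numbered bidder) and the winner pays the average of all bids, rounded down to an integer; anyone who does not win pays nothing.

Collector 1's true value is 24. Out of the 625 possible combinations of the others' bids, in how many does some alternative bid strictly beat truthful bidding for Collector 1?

309

Others bid (2, 2, 2, 2): truth gives 18; bid 2 gives 22 > 18. Violating.
Others bid (2, 2, 2, 6): truth gives 17; bid 6 gives 21 > 17. Violating.
Others bid (2, 2, 2, 16): truth gives 15; bid 16 gives 17 > 15. Violating.
Others bid (2, 2, 2, 35): truth gives 0; bid 35 gives 9 > 0. Violating.
Others bid (2, 2, 2, 24): truth gives 14; no alternative beats it.
Others bid (2, 2, 6, 24): truth gives 13; no alternative beats it.
(Checking all 625 profiles: 309 have a profitable deviation, 316 do not.)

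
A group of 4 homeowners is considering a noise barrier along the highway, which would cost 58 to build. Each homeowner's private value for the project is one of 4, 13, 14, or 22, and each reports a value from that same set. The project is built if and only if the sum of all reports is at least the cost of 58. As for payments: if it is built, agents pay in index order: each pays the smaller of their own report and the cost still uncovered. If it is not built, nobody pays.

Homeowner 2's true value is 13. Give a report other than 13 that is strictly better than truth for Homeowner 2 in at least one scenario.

Suppose Homeowner 1 reports 13, Homeowner 3 reports 22 and Homeowner 4 reports 22.
Report 13: project built, pays 13, utility 13 - 13 = 0.
Report 4: project built, pays 4, utility 13 - 4 = 9.
So reporting 4 beats truth here (9 > 0).

4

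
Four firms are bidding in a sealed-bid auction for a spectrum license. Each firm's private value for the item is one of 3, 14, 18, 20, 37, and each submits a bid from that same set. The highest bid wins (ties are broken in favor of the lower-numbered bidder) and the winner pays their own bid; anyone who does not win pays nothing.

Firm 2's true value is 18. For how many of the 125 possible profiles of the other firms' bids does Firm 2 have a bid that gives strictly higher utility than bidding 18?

Others bid (3, 3, 3): truth gives 0; bid 14 gives 4 > 0. Violating.
Others bid (3, 3, 14): truth gives 0; bid 14 gives 4 > 0. Violating.
Others bid (3, 14, 3): truth gives 0; bid 14 gives 4 > 0. Violating.
Others bid (3, 14, 14): truth gives 0; bid 14 gives 4 > 0. Violating.
Others bid (3, 3, 18): truth gives 0; no alternative beats it.
Others bid (3, 3, 20): truth gives 0; no alternative beats it.
(Checking all 125 profiles: 4 have a profitable deviation, 121 do not.)

4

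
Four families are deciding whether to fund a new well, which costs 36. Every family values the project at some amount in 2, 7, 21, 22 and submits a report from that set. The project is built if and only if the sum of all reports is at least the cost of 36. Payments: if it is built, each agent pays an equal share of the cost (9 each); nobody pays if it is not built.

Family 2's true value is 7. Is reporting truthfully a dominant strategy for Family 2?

Consider the case where Family 1 reports 2, Family 3 reports 7 and Family 4 reports 21.
Truthful report 7: project built, pays 9, utility 7 - 9 = -2.
Report 2 instead: project not built, utility 0.
Since 0 > -2, reporting 2 is strictly better here, so truthful reporting is not dominant.

No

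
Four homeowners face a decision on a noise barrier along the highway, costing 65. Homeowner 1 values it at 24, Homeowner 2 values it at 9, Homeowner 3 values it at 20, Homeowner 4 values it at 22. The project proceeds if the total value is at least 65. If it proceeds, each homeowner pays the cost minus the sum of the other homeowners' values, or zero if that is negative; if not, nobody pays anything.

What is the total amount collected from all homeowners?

36

Total value 75 ≥ cost 65, so it is built.
Homeowner 1: others sum to 51; max(0, 65 - 51) = 14.
Homeowner 2: others sum to 66; max(0, 65 - 66) = 0.
Homeowner 3: others sum to 55; max(0, 65 - 55) = 10.
Homeowner 4: others sum to 53; max(0, 65 - 53) = 12.
Total collected = 14 + 0 + 10 + 12 = 36.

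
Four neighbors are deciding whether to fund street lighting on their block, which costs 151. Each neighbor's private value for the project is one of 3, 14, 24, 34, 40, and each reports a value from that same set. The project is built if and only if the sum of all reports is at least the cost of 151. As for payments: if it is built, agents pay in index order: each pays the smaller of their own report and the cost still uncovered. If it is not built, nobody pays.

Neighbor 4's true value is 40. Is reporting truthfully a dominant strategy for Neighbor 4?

Yes

Check each profile of the others' reports and compare truth against every alternative report.
Others report (34, 40, 40): truth gives 3, best alternative gives 0.
Others report (40, 34, 40): truth gives 3, best alternative gives 0.
Others report (40, 40, 34): truth gives 3, best alternative gives 0.
Others report (40, 40, 40): truth gives 9, best alternative gives 9.
Others report (3, 3, 3): truth gives 0, best alternative gives 0.
Others report (3, 3, 14): truth gives 0, best alternative gives 0.
(Remaining 119 profiles checked similarly; truth is weakly best in each.)
In every case the truthful report is at least as good as any alternative, so it is a dominant strategy.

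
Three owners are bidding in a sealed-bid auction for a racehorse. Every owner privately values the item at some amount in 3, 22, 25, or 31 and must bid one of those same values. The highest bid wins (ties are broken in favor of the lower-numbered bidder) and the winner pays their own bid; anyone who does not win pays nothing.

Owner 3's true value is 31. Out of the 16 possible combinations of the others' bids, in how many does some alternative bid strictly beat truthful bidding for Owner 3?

4

Others bid (3, 3): truth gives 0; bid 22 gives 9 > 0. Violating.
Others bid (3, 22): truth gives 0; bid 25 gives 6 > 0. Violating.
Others bid (22, 3): truth gives 0; bid 25 gives 6 > 0. Violating.
Others bid (22, 22): truth gives 0; bid 25 gives 6 > 0. Violating.
Others bid (3, 25): truth gives 0; no alternative beats it.
Others bid (3, 31): truth gives 0; no alternative beats it.
(Checking all 16 profiles: 4 have a profitable deviation, 12 do not.)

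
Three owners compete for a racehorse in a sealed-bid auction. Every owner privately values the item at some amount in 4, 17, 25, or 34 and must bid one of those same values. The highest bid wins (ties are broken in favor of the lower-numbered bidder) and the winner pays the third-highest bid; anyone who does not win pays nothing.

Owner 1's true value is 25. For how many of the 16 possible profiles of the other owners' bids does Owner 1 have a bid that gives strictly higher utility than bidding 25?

4

Others bid (4, 34): truth gives 0; bid 34 gives 21 > 0. Violating.
Others bid (17, 34): truth gives 0; bid 34 gives 8 > 0. Violating.
Others bid (34, 4): truth gives 0; bid 34 gives 21 > 0. Violating.
Others bid (34, 17): truth gives 0; bid 34 gives 8 > 0. Violating.
Others bid (4, 4): truth gives 21; no alternative beats it.
Others bid (4, 17): truth gives 21; no alternative beats it.
(Checking all 16 profiles: 4 have a profitable deviation, 12 do not.)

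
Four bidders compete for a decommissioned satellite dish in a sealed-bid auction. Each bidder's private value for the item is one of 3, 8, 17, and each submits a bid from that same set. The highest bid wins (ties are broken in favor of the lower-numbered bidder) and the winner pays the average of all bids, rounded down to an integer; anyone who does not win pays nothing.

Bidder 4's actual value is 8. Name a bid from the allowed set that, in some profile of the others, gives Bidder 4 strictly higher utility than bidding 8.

Suppose Bidder 1 bids 3, Bidder 2 bids 3 and Bidder 3 bids 8.
Bid 8: loses, pays 0, utility 0.
Bid 17: wins, pays 7, utility 8 - 7 = 1.
So bidding 17 beats truth here (1 > 0).

17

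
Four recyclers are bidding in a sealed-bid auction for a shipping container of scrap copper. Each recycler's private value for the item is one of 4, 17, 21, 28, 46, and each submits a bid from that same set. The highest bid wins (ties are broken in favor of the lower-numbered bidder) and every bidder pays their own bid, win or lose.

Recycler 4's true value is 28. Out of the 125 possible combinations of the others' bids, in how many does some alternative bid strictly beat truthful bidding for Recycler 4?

Others bid (4, 4, 4): truth gives 0; bid 17 gives 11 > 0. Violating.
Others bid (4, 4, 17): truth gives 0; bid 21 gives 7 > 0. Violating.
Others bid (4, 4, 28): truth gives -28; bid 4 gives -4 > -28. Violating.
Others bid (4, 4, 46): truth gives -28; bid 4 gives -4 > -28. Violating.
Others bid (4, 4, 21): truth gives 0; no alternative beats it.
Others bid (4, 17, 21): truth gives 0; no alternative beats it.
(Checking all 125 profiles: 106 have a profitable deviation, 19 do not.)

106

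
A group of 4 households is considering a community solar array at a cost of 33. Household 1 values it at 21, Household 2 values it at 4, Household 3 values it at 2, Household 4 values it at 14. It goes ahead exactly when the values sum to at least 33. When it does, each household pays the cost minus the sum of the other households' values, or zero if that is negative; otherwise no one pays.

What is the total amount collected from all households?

19

Total value 41 ≥ cost 33, so it is built.
Household 1: others sum to 20; max(0, 33 - 20) = 13.
Household 2: others sum to 37; max(0, 33 - 37) = 0.
Household 3: others sum to 39; max(0, 33 - 39) = 0.
Household 4: others sum to 27; max(0, 33 - 27) = 6.
Total collected = 13 + 0 + 0 + 6 = 19.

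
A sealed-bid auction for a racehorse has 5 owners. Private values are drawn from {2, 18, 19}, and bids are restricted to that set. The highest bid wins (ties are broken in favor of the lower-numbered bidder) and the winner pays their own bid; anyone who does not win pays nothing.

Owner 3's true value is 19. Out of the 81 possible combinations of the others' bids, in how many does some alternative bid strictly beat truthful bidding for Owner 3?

Others bid (2, 2, 2, 2): truth gives 0; bid 18 gives 1 > 0. Violating.
Others bid (2, 2, 2, 18): truth gives 0; bid 18 gives 1 > 0. Violating.
Others bid (2, 2, 18, 2): truth gives 0; bid 18 gives 1 > 0. Violating.
Others bid (2, 2, 18, 18): truth gives 0; bid 18 gives 1 > 0. Violating.
Others bid (2, 2, 2, 19): truth gives 0; no alternative beats it.
Others bid (2, 2, 18, 19): truth gives 0; no alternative beats it.
(Checking all 81 profiles: 4 have a profitable deviation, 77 do not.)

4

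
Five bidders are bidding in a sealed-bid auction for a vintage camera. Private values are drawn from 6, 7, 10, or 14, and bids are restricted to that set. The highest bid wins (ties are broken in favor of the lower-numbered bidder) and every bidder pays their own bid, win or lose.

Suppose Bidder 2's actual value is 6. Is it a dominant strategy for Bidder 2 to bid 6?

Consider the case where Bidder 1 bids 6, Bidder 3 bids 6, Bidder 4 bids 6 and Bidder 5 bids 6.
Truthful bid 6: loses but pays 6, utility -6.
Bid 7 instead: wins, pays 7, utility 6 - 7 = -1.
Since -1 > -6, bidding 7 is strictly better here, so truthful bidding is not dominant.

No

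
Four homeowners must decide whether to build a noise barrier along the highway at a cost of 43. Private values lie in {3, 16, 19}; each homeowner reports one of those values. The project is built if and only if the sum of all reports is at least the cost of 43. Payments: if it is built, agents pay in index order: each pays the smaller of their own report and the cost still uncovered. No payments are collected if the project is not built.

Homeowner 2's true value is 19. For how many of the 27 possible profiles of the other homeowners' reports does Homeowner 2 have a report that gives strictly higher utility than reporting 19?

Others report (3, 16, 16): truth gives 0; report 16 gives 3 > 0. Violating.
Others report (3, 16, 19): truth gives 0; report 16 gives 3 > 0. Violating.
Others report (3, 19, 16): truth gives 0; report 16 gives 3 > 0. Violating.
Others report (3, 19, 19): truth gives 0; report 3 gives 16 > 0. Violating.
Others report (3, 3, 3): truth gives 0; no alternative beats it.
Others report (3, 3, 16): truth gives 0; no alternative beats it.
(Checking all 27 profiles: 20 have a profitable deviation, 7 do not.)

20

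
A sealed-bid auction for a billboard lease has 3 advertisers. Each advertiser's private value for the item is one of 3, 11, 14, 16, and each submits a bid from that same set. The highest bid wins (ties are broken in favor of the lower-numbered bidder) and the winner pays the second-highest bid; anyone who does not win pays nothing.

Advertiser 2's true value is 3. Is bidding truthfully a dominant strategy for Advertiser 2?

Yes

Check each profile of the others' bids and compare truth against every alternative bid.
Others bid (3, 11): truth gives 0, best alternative gives -8.
Others bid (3, 3): truth gives 0, best alternative gives 0.
Others bid (3, 14): truth gives 0, best alternative gives 0.
Others bid (3, 16): truth gives 0, best alternative gives 0.
Others bid (11, 3): truth gives 0, best alternative gives 0.
Others bid (11, 11): truth gives 0, best alternative gives 0.
(Remaining 10 profiles checked similarly; truth is weakly best in each.)
In every case the truthful bid is at least as good as any alternative, so it is a dominant strategy.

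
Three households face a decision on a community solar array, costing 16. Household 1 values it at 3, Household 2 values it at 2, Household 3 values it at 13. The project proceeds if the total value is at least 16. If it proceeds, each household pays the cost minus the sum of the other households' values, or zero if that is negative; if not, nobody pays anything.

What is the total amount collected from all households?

Total value 18 ≥ cost 16, so it is built.
Household 1: others sum to 15; max(0, 16 - 15) = 1.
Household 2: others sum to 16; max(0, 16 - 16) = 0.
Household 3: others sum to 5; max(0, 16 - 5) = 11.
Total collected = 1 + 0 + 11 = 12.

12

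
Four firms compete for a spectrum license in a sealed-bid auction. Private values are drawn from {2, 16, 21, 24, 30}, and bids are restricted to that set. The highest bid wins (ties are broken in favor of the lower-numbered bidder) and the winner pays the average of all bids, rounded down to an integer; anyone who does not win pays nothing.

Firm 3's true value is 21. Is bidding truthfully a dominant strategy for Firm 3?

Consider the case where Firm 1 bids 2, Firm 2 bids 2 and Firm 4 bids 2.
Truthful bid 21: wins, pays 6, utility 21 - 6 = 15.
Bid 16 instead: wins, pays 5, utility 21 - 5 = 16.
Since 16 > 15, bidding 16 is strictly better here, so truthful bidding is not dominant.

No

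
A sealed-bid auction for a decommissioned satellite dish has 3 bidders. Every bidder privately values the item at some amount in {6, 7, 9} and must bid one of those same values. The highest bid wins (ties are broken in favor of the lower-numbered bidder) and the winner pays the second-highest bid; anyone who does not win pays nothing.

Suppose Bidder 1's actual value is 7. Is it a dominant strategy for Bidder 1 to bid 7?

Yes

Check each profile of the others' bids and compare truth against every alternative bid.
Others bid (6, 6): truth gives 1, best alternative gives 1.
Others bid (6, 7): truth gives 0, best alternative gives 0.
Others bid (6, 9): truth gives 0, best alternative gives 0.
Others bid (7, 6): truth gives 0, best alternative gives 0.
Others bid (7, 7): truth gives 0, best alternative gives 0.
Others bid (7, 9): truth gives 0, best alternative gives 0.
(Remaining 3 profiles checked similarly; truth is weakly best in each.)
In every case the truthful bid is at least as good as any alternative, so it is a dominant strategy.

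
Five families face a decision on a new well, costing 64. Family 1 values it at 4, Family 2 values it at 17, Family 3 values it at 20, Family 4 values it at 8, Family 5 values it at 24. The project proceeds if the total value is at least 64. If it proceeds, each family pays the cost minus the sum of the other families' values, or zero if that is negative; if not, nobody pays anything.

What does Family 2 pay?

8

Total value 73 ≥ cost 64, so the project is built.
The other families' values sum to 56.
Cost minus that sum is 64 - 56 = 8.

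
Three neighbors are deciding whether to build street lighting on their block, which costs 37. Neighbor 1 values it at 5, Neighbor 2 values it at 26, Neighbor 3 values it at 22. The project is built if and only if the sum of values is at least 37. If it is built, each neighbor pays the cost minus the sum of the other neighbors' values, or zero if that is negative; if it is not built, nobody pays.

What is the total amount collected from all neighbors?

16

Total value 53 ≥ cost 37, so it is built.
Neighbor 1: others sum to 48; max(0, 37 - 48) = 0.
Neighbor 2: others sum to 27; max(0, 37 - 27) = 10.
Neighbor 3: others sum to 31; max(0, 37 - 31) = 6.
Total collected = 0 + 10 + 6 = 16.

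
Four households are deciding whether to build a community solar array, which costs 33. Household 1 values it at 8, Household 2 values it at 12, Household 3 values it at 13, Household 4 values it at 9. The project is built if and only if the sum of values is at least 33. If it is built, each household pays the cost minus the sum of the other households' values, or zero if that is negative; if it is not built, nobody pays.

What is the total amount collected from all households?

Total value 42 ≥ cost 33, so it is built.
Household 1: others sum to 34; max(0, 33 - 34) = 0.
Household 2: others sum to 30; max(0, 33 - 30) = 3.
Household 3: others sum to 29; max(0, 33 - 29) = 4.
Household 4: others sum to 33; max(0, 33 - 33) = 0.
Total collected = 0 + 3 + 4 + 0 = 7.

7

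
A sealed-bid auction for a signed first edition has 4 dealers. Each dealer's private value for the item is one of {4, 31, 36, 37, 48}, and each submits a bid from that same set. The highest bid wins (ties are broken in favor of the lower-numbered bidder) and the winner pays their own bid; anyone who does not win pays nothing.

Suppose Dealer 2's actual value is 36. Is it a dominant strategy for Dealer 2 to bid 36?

Consider the case where Dealer 1 bids 4, Dealer 3 bids 4 and Dealer 4 bids 4.
Truthful bid 36: wins, pays 36, utility 36 - 36 = 0.
Bid 31 instead: wins, pays 31, utility 36 - 31 = 5.
Since 5 > 0, bidding 31 is strictly better here, so truthful bidding is not dominant.

No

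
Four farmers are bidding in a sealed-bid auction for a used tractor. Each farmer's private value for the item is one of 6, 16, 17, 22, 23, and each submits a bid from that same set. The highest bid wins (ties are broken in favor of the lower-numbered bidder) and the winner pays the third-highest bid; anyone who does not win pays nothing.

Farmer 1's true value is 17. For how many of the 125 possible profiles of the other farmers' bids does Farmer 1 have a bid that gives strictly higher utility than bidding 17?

Others bid (6, 6, 22): truth gives 0; bid 22 gives 11 > 0. Violating.
Others bid (6, 6, 23): truth gives 0; bid 23 gives 11 > 0. Violating.
Others bid (6, 16, 22): truth gives 0; bid 22 gives 1 > 0. Violating.
Others bid (6, 16, 23): truth gives 0; bid 23 gives 1 > 0. Violating.
Others bid (6, 6, 6): truth gives 11; no alternative beats it.
Others bid (6, 6, 16): truth gives 11; no alternative beats it.
(Checking all 125 profiles: 24 have a profitable deviation, 101 do not.)

24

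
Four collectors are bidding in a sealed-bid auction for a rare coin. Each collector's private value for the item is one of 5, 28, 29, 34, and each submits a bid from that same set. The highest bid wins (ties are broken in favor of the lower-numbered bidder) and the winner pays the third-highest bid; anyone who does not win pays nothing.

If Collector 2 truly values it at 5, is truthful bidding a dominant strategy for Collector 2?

Check each profile of the others' bids and compare truth against every alternative bid.
Others bid (5, 28, 28): truth gives 0, best alternative gives -23.
Others bid (5, 5, 5): truth gives 0, best alternative gives 0.
Others bid (5, 5, 28): truth gives 0, best alternative gives 0.
Others bid (5, 5, 29): truth gives 0, best alternative gives 0.
Others bid (5, 5, 34): truth gives 0, best alternative gives 0.
Others bid (5, 28, 5): truth gives 0, best alternative gives 0.
(Remaining 58 profiles checked similarly; truth is weakly best in each.)
In every case the truthful bid is at least as good as any alternative, so it is a dominant strategy.

Yes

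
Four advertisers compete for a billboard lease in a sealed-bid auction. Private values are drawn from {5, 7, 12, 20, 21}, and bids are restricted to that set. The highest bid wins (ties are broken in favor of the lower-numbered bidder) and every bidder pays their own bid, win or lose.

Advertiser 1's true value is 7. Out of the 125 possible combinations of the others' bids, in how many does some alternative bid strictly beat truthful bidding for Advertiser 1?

Others bid (5, 5, 5): truth gives 0; bid 5 gives 2 > 0. Violating.
Others bid (5, 5, 12): truth gives -7; bid 5 gives -5 > -7. Violating.
Others bid (5, 5, 20): truth gives -7; bid 5 gives -5 > -7. Violating.
Others bid (5, 5, 21): truth gives -7; bid 5 gives -5 > -7. Violating.
Others bid (5, 5, 7): truth gives 0; no alternative beats it.
Others bid (5, 7, 5): truth gives 0; no alternative beats it.
(Checking all 125 profiles: 118 have a profitable deviation, 7 do not.)

118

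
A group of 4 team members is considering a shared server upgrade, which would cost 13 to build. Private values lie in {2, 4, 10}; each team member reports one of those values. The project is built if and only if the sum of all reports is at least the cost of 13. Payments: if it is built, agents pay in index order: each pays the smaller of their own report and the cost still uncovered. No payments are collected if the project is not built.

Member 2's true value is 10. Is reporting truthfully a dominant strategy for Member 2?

Consider the case where Member 1 reports 2, Member 3 reports 2 and Member 4 reports 10.
Truthful report 10: project built, pays 10, utility 10 - 10 = 0.
Report 2 instead: project built, pays 2, utility 10 - 2 = 8.
Since 8 > 0, reporting 2 is strictly better here, so truthful reporting is not dominant.

No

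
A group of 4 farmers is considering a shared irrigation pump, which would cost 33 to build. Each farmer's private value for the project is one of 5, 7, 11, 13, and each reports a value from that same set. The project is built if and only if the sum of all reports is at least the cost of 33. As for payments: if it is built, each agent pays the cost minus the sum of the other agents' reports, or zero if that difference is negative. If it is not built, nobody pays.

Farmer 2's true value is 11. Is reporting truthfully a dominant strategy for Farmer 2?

Check each profile of the others' reports and compare truth against every alternative report.
Others report (7, 13, 13): truth gives 11, best alternative gives 11.
Others report (11, 11, 11): truth gives 11, best alternative gives 11.
Others report (11, 11, 13): truth gives 11, best alternative gives 11.
Others report (11, 13, 11): truth gives 11, best alternative gives 11.
Others report (11, 13, 13): truth gives 11, best alternative gives 11.
Others report (13, 7, 13): truth gives 11, best alternative gives 11.
(Remaining 58 profiles checked similarly; truth is weakly best in each.)
In every case the truthful report is at least as good as any alternative, so it is a dominant strategy.

Yes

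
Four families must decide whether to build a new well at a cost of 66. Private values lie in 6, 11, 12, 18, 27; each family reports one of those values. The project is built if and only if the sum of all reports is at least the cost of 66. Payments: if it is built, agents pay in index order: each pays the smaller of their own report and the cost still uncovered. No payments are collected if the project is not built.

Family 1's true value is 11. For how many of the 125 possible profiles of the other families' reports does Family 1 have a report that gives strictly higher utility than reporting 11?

16

Others report (6, 27, 27): truth gives 0; report 6 gives 5 > 0. Violating.
Others report (11, 27, 27): truth gives 0; report 6 gives 5 > 0. Violating.
Others report (12, 27, 27): truth gives 0; report 6 gives 5 > 0. Violating.
Others report (18, 18, 27): truth gives 0; report 6 gives 5 > 0. Violating.
Others report (6, 6, 6): truth gives 0; no alternative beats it.
Others report (6, 6, 11): truth gives 0; no alternative beats it.
(Checking all 125 profiles: 16 have a profitable deviation, 109 do not.)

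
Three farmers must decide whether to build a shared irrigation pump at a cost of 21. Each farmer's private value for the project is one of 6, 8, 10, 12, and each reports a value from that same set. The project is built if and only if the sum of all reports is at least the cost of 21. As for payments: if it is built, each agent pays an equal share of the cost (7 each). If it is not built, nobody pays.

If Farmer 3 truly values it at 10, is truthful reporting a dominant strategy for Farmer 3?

Check each profile of the others' reports and compare truth against every alternative report.
Others report (6, 6): truth gives 3, best alternative gives 3.
Others report (6, 8): truth gives 3, best alternative gives 3.
Others report (6, 10): truth gives 3, best alternative gives 3.
Others report (6, 12): truth gives 3, best alternative gives 3.
Others report (8, 6): truth gives 3, best alternative gives 3.
Others report (8, 8): truth gives 3, best alternative gives 3.
(Remaining 10 profiles checked similarly; truth is weakly best in each.)
In every case the truthful report is at least as good as any alternative, so it is a dominant strategy.

Yes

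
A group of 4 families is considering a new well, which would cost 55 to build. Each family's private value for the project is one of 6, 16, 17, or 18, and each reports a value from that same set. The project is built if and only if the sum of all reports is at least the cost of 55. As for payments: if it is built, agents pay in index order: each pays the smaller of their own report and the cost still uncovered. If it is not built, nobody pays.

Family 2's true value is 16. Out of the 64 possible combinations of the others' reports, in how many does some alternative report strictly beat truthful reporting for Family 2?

26

Others report (16, 16, 17): truth gives 0; report 6 gives 10 > 0. Violating.
Others report (16, 16, 18): truth gives 0; report 6 gives 10 > 0. Violating.
Others report (16, 17, 16): truth gives 0; report 6 gives 10 > 0. Violating.
Others report (16, 17, 17): truth gives 0; report 6 gives 10 > 0. Violating.
Others report (6, 6, 6): truth gives 0; no alternative beats it.
Others report (6, 6, 16): truth gives 0; no alternative beats it.
(Checking all 64 profiles: 26 have a profitable deviation, 38 do not.)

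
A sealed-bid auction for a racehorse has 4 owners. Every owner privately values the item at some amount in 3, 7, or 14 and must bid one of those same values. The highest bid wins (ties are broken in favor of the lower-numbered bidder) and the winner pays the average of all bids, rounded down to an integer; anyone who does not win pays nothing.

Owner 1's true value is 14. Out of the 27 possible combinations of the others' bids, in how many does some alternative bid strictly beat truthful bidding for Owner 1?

Others bid (3, 3, 3): truth gives 9; bid 3 gives 11 > 9. Violating.
Others bid (3, 3, 7): truth gives 8; bid 7 gives 9 > 8. Violating.
Others bid (3, 7, 3): truth gives 8; bid 7 gives 9 > 8. Violating.
Others bid (3, 7, 7): truth gives 7; bid 7 gives 8 > 7. Violating.
Others bid (3, 3, 14): truth gives 6; no alternative beats it.
Others bid (3, 7, 14): truth gives 5; no alternative beats it.
(Checking all 27 profiles: 8 have a profitable deviation, 19 do not.)

8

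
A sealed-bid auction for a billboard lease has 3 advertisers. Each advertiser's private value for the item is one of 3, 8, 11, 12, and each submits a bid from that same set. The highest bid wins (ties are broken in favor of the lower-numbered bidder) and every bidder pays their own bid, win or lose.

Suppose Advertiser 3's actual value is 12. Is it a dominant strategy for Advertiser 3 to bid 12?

No

Consider the case where Advertiser 1 bids 3 and Advertiser 2 bids 3.
Truthful bid 12: wins, pays 12, utility 12 - 12 = 0.
Bid 8 instead: wins, pays 8, utility 12 - 8 = 4.
Since 4 > 0, bidding 8 is strictly better here, so truthful bidding is not dominant.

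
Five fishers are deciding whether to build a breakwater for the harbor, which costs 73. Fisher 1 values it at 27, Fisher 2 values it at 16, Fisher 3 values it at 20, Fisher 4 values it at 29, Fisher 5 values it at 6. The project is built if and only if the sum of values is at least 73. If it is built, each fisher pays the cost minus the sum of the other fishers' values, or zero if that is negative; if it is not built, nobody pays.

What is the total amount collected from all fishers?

Total value 98 ≥ cost 73, so it is built.
Fisher 1: others sum to 71; max(0, 73 - 71) = 2.
Fisher 2: others sum to 82; max(0, 73 - 82) = 0.
Fisher 3: others sum to 78; max(0, 73 - 78) = 0.
Fisher 4: others sum to 69; max(0, 73 - 69) = 4.
Fisher 5: others sum to 92; max(0, 73 - 92) = 0.
Total collected = 2 + 0 + 0 + 4 + 0 = 6.

6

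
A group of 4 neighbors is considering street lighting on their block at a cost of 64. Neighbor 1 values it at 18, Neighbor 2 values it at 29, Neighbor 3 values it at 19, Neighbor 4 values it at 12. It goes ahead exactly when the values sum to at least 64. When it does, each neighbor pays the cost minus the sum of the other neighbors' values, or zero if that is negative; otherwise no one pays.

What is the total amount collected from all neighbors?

24

Total value 78 ≥ cost 64, so it is built.
Neighbor 1: others sum to 60; max(0, 64 - 60) = 4.
Neighbor 2: others sum to 49; max(0, 64 - 49) = 15.
Neighbor 3: others sum to 59; max(0, 64 - 59) = 5.
Neighbor 4: others sum to 66; max(0, 64 - 66) = 0.
Total collected = 4 + 15 + 5 + 0 = 24.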